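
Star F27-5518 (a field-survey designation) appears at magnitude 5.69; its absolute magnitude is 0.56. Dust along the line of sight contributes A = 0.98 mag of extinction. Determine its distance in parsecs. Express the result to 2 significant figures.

m − M = 5 log₁₀(d/10 pc) + A  ⇒  5.69 − (0.56) − 0.98 = 5 log₁₀(d/10)
4.150 = 5 log₁₀(d/10)
log₁₀ d = (m − M − A)/5 + 1 = 1.8300
d = 10^1.8300 = 67.61 pc

d ≈ 68 pc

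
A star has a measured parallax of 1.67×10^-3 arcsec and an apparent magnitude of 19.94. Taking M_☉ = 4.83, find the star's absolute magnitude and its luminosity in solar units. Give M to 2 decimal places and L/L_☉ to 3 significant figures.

d = 1/p = 1/1.67×10^-3″ = 598.8 pc
M = m − 5 log₁₀ d + 5 = 19.94 − 5·2.7773 + 5 = 11.054
M − M_☉ = 11.054 − 4.83 = 6.224
L/L_☉ = 10^(−0.4 × 6.224) = 3.240×10^-3

M ≈ 11.05; L/L_☉ ≈ 3.24×10^-3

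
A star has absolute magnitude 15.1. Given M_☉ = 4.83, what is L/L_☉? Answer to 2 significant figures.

M − M_☉ = 15.1 − 4.83 = 10.270
L/L_☉ = 10^(−0.4 (M − M_☉)) = 10^-4.108 = 7.798×10^-5

L/L_☉ ≈ 7.8×10^-5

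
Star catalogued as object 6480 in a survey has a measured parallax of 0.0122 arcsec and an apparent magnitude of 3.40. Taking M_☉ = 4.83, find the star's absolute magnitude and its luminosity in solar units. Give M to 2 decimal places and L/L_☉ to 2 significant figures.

M ≈ -1.17; L/L_☉ ≈ 250

d = 1/p = 1/0.0122″ = 81.97 pc
M = m − 5 log₁₀ d + 5 = 3.40 − 5·1.9136 + 5 = -1.168
M − M_☉ = -1.168 − 4.83 = -5.998
L/L_☉ = 10^(−0.4 × -5.998) = 250.8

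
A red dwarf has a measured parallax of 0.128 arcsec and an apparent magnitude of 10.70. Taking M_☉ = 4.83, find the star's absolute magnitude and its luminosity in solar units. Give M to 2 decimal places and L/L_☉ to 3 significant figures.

d = 1/p = 1/0.128″ = 7.812 pc
M = m − 5 log₁₀ d + 5 = 10.70 − 5·0.8928 + 5 = 11.236
M − M_☉ = 11.236 − 4.83 = 6.406
L/L_☉ = 10^(−0.4 × 6.406) = 2.739×10^-3

M ≈ 11.24; L/L_☉ ≈ 2.74×10^-3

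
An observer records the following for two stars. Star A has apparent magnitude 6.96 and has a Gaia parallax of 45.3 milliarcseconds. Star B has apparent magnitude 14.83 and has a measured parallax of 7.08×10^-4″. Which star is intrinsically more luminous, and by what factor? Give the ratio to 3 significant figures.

Star B is more luminous, by a factor of 2.91.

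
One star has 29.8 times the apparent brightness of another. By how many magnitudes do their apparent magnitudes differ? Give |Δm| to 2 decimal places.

|Δm| ≈ 3.69

Pogson: Δm = −2.5 log₁₀(ratio) = −2.5 log₁₀(29.8) = −2.5 × 1.4742 = -3.686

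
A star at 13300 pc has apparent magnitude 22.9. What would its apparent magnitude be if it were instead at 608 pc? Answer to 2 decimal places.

Flux ∝ 1/d², so Δm = 5 log₁₀(d₂/d₁) = 5 log₁₀(608/13300) = -6.700
m₂ = m₁ + Δm = 22.9 + (-6.700) = 16.200

m ≈ 16.20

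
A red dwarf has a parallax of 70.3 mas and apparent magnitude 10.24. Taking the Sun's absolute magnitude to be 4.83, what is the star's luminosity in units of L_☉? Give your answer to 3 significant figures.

L/L_☉ ≈ 0.0139

d = 1/p = 1000/70.3 mas = 14.22 pc
M = m − 5 log₁₀ d + 5 = 10.24 − 5·1.1530 + 5 = 9.475
M − M_☉ = 9.475 − 4.83 = 4.645
L/L_☉ = 10^(−0.4 × 4.645) = 0.01387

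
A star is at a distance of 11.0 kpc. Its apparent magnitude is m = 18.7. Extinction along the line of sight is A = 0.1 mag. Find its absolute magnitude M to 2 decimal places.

M ≈ 3.39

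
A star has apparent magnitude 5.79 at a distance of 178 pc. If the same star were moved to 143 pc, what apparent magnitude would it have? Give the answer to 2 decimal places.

m ≈ 5.31

Flux ∝ 1/d², so Δm = 5 log₁₀(d₂/d₁) = 5 log₁₀(143/178) = -0.475
m₂ = m₁ + Δm = 5.79 + (-0.475) = 5.315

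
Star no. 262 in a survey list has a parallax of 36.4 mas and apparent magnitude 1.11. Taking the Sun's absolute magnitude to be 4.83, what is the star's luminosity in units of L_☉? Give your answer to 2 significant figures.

L/L_☉ ≈ 230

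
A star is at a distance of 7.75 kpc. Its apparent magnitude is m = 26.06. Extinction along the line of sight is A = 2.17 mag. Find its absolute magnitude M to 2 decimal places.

M ≈ 9.44

d = 7.75 kpc = 7750 pc
5 log₁₀(d/10 pc) = 5 log₁₀(7750) − 5 = 14.447
M = m − 5 log₁₀(d/10) − A = 26.06 − 14.447 − 2.17 = 9.443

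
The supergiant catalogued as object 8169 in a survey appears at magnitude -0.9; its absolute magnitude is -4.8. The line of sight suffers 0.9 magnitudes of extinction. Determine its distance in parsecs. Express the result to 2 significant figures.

m − M = 5 log₁₀(d/10 pc) + A  ⇒  -0.9 − (-4.8) − 0.9 = 5 log₁₀(d/10)
3.000 = 5 log₁₀(d/10)
log₁₀ d = (m − M − A)/5 + 1 = 1.6000
d = 10^1.6000 = 39.81 pc

d ≈ 40 pc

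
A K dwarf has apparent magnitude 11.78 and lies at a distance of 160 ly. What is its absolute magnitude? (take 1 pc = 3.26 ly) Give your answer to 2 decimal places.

d = 160 ly / 3.26 = 49.08 pc
5 log₁₀(d/10 pc) = 5 log₁₀(49.08) − 5 = 3.455
M = m − 5 log₁₀(d/10) = 11.78 − 3.455 = 8.325

M ≈ 8.33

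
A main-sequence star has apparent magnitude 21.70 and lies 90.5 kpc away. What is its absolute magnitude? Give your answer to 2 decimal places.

M ≈ 1.92

d = 90.5 kpc = 90500 pc
5 log₁₀(d/10 pc) = 5 log₁₀(90500) − 5 = 19.783
M = m − 5 log₁₀(d/10) = 21.70 − 19.783 = 1.917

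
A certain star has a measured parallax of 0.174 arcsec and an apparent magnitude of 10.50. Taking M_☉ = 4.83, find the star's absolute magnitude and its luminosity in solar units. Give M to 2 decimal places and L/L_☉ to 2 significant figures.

M ≈ 11.70; L/L_☉ ≈ 1.8×10^-3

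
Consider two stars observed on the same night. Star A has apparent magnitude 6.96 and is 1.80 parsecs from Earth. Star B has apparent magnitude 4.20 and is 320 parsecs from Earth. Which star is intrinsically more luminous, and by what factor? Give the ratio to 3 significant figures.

Star B is more luminous, by a factor of 402000.

Star A: M = m − 5 log₁₀ d + 5 = 6.96 − 5·0.2553 + 5 = 10.684
Star B: M = m − 5 log₁₀ d + 5 = 4.20 − 5·2.5051 + 5 = -3.326
ΔM = M_A − M_B = 10.684 − (-3.326) = 14.009; smaller M is more luminous → Star B.
L ratio = 10^(0.4 |ΔM|) = 10^5.604 = 401600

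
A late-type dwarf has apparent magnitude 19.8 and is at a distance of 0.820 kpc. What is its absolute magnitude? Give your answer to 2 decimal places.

M ≈ 10.23

d = 0.820 kpc = 820.0 pc
5 log₁₀(d/10 pc) = 5 log₁₀(820.0) − 5 = 9.569
M = m − 5 log₁₀(d/10) = 19.8 − 9.569 = 10.231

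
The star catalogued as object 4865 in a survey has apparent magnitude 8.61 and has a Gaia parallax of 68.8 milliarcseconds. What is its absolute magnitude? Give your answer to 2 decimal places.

p = 68.8 mas = 0.0688″ → d = 1/p = 14.53 pc
5 log₁₀(d/10 pc) = 5 log₁₀(14.53) − 5 = 0.812
M = m − 5 log₁₀(d/10) = 8.61 − 0.812 = 7.798

M ≈ 7.80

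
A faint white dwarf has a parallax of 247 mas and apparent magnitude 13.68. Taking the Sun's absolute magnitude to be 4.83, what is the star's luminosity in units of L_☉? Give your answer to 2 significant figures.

L/L_☉ ≈ 4.7×10^-5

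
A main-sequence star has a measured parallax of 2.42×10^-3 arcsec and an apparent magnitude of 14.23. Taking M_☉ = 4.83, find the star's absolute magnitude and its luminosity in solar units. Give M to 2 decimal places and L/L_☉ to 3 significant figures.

d = 1/p = 1/2.42×10^-3″ = 413.2 pc
M = m − 5 log₁₀ d + 5 = 14.23 − 5·2.6162 + 5 = 6.149
M − M_☉ = 6.149 − 4.83 = 1.319
L/L_☉ = 10^(−0.4 × 1.319) = 0.2967

M ≈ 6.15; L/L_☉ ≈ 0.297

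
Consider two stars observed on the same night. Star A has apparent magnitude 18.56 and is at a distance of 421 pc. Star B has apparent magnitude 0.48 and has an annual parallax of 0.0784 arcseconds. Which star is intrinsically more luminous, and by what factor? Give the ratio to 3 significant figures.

Star B is more luminous, by a factor of 15700.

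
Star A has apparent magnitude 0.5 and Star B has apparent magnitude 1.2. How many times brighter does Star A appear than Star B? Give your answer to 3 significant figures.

1.91

Magnitude difference = -0.7
Flux ratio = 10^(−0.4 Δm) = 10^(−0.4 × -0.7) = 10^0.280 = 1.905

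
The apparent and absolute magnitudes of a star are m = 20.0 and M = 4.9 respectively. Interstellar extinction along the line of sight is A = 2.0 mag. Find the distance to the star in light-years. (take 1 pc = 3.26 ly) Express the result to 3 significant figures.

m − M = 5 log₁₀(d/10 pc) + A  ⇒  20.0 − (4.9) − 2.0 = 5 log₁₀(d/10)
13.100 = 5 log₁₀(d/10)
log₁₀ d = (m − M − A)/5 + 1 = 3.6200
d = 10^3.6200 = 4169 pc
= 13590 ly

d ≈ 13600 ly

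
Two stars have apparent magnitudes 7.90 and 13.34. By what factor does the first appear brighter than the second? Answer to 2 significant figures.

Δm = 7.90 − (13.34) = -5.44
Flux ratio = 10^(−0.4 Δm) = 10^(−0.4 × -5.44) = 10^2.176 = 150.0

150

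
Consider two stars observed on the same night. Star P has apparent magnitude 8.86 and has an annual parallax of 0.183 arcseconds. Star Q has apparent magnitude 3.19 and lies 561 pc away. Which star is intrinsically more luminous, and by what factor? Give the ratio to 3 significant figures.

Star P: d = 1/p = 1/0.183″ = 5.464 pc
Star P: M = m − 5 log₁₀ d + 5 = 8.86 − 5·0.7375 + 5 = 10.172
Star Q: M = m − 5 log₁₀ d + 5 = 3.19 − 5·2.7490 + 5 = -5.555
ΔM = M_P − M_Q = 10.172 − (-5.555) = 15.727; smaller M is more luminous → Star Q.
L ratio = 10^(0.4 |ΔM|) = 10^6.291 = 1.954×10^6

Star Q is more luminous, by a factor of 1.95×10^6.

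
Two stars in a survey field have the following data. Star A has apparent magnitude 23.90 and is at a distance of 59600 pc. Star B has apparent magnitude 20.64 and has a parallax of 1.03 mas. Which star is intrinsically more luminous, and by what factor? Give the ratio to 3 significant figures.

Star A: M = m − 5 log₁₀ d + 5 = 23.90 − 5·4.7752 + 5 = 5.024
Star B: p = 1.03 mas = 1.03×10^-3″ → d = 1/p = 970.9 pc
Star B: M = m − 5 log₁₀ d + 5 = 20.64 − 5·2.9872 + 5 = 10.704
ΔM = M_A − M_B = 5.024 − (10.704) = -5.680; smaller M is more luminous → Star A.
L ratio = 10^(0.4 |ΔM|) = 10^2.272 = 187.1

Star A is more luminous, by a factor of 187.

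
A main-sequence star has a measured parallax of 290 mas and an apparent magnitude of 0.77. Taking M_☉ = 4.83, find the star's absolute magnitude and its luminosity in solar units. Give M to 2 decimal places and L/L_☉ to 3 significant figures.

M ≈ 3.08; L/L_☉ ≈ 5.00

d = 1/p = 1000/290 mas = 3.448 pc
M = m − 5 log₁₀ d + 5 = 0.77 − 5·0.5376 + 5 = 3.082
M − M_☉ = 3.082 − 4.83 = -1.748
L/L_☉ = 10^(−0.4 × -1.748) = 5.003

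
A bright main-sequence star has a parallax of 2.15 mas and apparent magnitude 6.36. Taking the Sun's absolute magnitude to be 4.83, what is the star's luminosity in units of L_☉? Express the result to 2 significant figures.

d = 1/p = 1000/2.15 mas = 465.1 pc
M = m − 5 log₁₀ d + 5 = 6.36 − 5·2.6676 + 5 = -1.978
M − M_☉ = -1.978 − 4.83 = -6.808
L/L_☉ = 10^(−0.4 × -6.808) = 528.6

L/L_☉ ≈ 530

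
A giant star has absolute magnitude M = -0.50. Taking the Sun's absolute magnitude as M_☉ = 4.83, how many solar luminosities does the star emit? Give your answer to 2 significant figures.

M − M_☉ = -0.50 − 4.83 = -5.330
L/L_☉ = 10^(−0.4 (M − M_☉)) = 10^2.132 = 135.5

L/L_☉ ≈ 140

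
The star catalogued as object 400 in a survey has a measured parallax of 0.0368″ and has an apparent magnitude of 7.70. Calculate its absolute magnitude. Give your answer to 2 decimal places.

M ≈ 5.53

d = 1/p = 1/0.0368″ = 27.17 pc
5 log₁₀(d/10 pc) = 5 log₁₀(27.17) − 5 = 2.171
M = m − 5 log₁₀(d/10) = 7.70 − 2.171 = 5.529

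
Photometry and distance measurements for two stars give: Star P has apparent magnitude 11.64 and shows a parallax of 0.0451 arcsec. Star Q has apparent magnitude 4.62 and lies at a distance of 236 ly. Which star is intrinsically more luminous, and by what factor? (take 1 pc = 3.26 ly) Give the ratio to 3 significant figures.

Star P: d = 1/p = 1/0.0451″ = 22.17 pc
Star P: M = m − 5 log₁₀ d + 5 = 11.64 − 5·1.3458 + 5 = 9.911
Star Q: d = 236 ly / 3.26 = 72.39 pc
Star Q: M = m − 5 log₁₀ d + 5 = 4.62 − 5·1.8597 + 5 = 0.322
ΔM = M_P − M_Q = 9.911 − (0.322) = 9.589; smaller M is more luminous → Star Q.
L ratio = 10^(0.4 |ΔM|) = 10^3.836 = 6851

Star Q is more luminous, by a factor of 6850.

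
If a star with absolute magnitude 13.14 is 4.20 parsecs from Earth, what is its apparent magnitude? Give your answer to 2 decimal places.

m = M + 5 log₁₀ d − 5 = 13.14 + 5·0.6232 − 5 = 11.256

m ≈ 11.26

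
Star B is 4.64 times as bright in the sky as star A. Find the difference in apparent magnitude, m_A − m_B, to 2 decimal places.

Pogson: Δm = −2.5 log₁₀(ratio) = −2.5 log₁₀(4.64) = −2.5 × 0.6665 = -1.666
Star B is brighter so has the smaller magnitude: m_A − m_B is positive.

m_A − m_B ≈ 1.67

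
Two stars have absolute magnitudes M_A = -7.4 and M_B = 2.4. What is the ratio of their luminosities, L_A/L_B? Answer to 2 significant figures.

ΔM = M_A − M_B = -9.8
L_A/L_B = 10^(−0.4 ΔM) = 10^3.920 = 8318

L_A/L_B ≈ 8300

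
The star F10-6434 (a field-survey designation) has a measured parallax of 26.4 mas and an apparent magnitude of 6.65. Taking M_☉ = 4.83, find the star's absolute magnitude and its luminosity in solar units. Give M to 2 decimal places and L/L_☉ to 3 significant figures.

M ≈ 3.76; L/L_☉ ≈ 2.68

d = 1/p = 1000/26.4 mas = 37.88 pc
M = m − 5 log₁₀ d + 5 = 6.65 − 5·1.5784 + 5 = 3.758
M − M_☉ = 3.758 − 4.83 = -1.072
L/L_☉ = 10^(−0.4 × -1.072) = 2.684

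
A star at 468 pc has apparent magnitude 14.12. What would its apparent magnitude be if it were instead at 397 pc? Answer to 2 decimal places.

Flux ∝ 1/d², so Δm = 5 log₁₀(d₂/d₁) = 5 log₁₀(397/468) = -0.357
m₂ = m₁ + Δm = 14.12 + (-0.357) = 13.763

m ≈ 13.76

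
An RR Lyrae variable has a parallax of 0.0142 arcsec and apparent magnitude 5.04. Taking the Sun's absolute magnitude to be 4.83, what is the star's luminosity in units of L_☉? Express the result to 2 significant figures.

d = 1/p = 1/0.0142″ = 70.42 pc
M = m − 5 log₁₀ d + 5 = 5.04 − 5·1.8477 + 5 = 0.801
M − M_☉ = 0.801 − 4.83 = -4.029
L/L_☉ = 10^(−0.4 × -4.029) = 40.87

L/L_☉ ≈ 41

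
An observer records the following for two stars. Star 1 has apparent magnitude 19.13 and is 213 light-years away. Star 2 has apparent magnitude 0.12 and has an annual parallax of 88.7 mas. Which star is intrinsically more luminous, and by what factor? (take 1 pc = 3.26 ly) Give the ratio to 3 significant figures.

Star 2 is more luminous, by a factor of 1.20×10^6.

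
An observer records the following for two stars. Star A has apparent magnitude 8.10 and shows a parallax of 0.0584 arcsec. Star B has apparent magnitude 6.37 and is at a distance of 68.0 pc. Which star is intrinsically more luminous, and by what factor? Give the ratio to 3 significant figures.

Star B is more luminous, by a factor of 77.6.

Star A: d = 1/p = 1/0.0584″ = 17.12 pc
Star A: M = m − 5 log₁₀ d + 5 = 8.10 − 5·1.2336 + 5 = 6.932
Star B: M = m − 5 log₁₀ d + 5 = 6.37 − 5·1.8325 + 5 = 2.207
ΔM = M_A − M_B = 6.932 − (2.207) = 4.725; smaller M is more luminous → Star B.
L ratio = 10^(0.4 |ΔM|) = 10^1.890 = 77.60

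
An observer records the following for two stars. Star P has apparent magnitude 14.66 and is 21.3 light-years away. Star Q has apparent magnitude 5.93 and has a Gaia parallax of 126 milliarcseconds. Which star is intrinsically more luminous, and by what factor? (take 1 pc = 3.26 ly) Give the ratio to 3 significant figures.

Star P: d = 21.3 ly / 3.26 = 6.534 pc
Star P: M = m − 5 log₁₀ d + 5 = 14.66 − 5·0.8152 + 5 = 15.584
Star Q: p = 126 mas = 0.126″ → d = 1/p = 7.937 pc
Star Q: M = m − 5 log₁₀ d + 5 = 5.93 − 5·0.8996 + 5 = 6.432
ΔM = M_P − M_Q = 15.584 − (6.432) = 9.152; smaller M is more luminous → Star Q.
L ratio = 10^(0.4 |ΔM|) = 10^3.661 = 4581

Star Q is more luminous, by a factor of 4580.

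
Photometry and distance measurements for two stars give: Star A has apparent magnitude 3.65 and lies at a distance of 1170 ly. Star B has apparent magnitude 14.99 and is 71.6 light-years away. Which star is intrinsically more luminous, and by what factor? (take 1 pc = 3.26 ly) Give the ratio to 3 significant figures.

Star A: d = 1170 ly / 3.26 = 358.9 pc
Star A: M = m − 5 log₁₀ d + 5 = 3.65 − 5·2.5550 + 5 = -4.125
Star B: d = 71.6 ly / 3.26 = 21.96 pc
Star B: M = m − 5 log₁₀ d + 5 = 14.99 − 5·1.3417 + 5 = 13.282
ΔM = M_A − M_B = -4.125 − (13.282) = -17.406; smaller M is more luminous → Star A.
L ratio = 10^(0.4 |ΔM|) = 10^6.963 = 9.174×10^6

Star A is more luminous, by a factor of 9.17×10^6.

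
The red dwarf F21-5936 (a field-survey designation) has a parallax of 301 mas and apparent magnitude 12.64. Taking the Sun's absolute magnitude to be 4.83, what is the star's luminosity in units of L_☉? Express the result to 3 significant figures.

L/L_☉ ≈ 8.30×10^-5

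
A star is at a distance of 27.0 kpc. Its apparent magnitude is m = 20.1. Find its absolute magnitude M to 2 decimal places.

d = 27.0 kpc = 27000 pc
5 log₁₀(d/10 pc) = 5 log₁₀(27000) − 5 = 17.157
M = m − 5 log₁₀(d/10) = 20.1 − 17.157 = 2.943

M ≈ 2.94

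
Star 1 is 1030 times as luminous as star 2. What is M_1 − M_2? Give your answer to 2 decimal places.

Pogson: ΔM = −2.5 log₁₀(ratio) = −2.5 log₁₀(1030) = −2.5 × 3.0128 = -7.532
Star 1 is brighter, so it has the smaller magnitude: the difference is negative.

M_1 − M_2 ≈ -7.53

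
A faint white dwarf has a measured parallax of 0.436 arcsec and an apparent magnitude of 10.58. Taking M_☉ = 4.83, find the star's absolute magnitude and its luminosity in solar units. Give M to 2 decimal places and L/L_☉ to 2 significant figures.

d = 1/p = 1/0.436″ = 2.294 pc
M = m − 5 log₁₀ d + 5 = 10.58 − 5·0.3605 + 5 = 13.777
M − M_☉ = 13.777 − 4.83 = 8.947
L/L_☉ = 10^(−0.4 × 8.947) = 2.636×10^-4

M ≈ 13.78; L/L_☉ ≈ 2.6×10^-4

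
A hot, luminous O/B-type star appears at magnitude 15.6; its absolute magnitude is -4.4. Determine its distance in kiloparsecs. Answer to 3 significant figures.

Distance modulus: m − M = 15.6 − (-4.4) = 20.000
m − M = 5 log₁₀ d − 5
log₁₀ d = (m − M)/5 + 1 = 5.0000
d = 10^5.0000 = 100000 pc
= 100.0 kpc

d ≈ 100 kpc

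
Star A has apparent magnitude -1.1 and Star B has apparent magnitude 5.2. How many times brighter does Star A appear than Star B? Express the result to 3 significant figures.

331

Magnitude difference = -6.3
Flux ratio = 10^(−0.4 Δm) = 10^(−0.4 × -6.3) = 10^2.520 = 331.1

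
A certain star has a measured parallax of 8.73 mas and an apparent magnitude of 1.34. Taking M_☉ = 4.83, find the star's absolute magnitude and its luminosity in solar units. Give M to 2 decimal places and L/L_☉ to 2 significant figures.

d = 1/p = 1000/8.73 mas = 114.5 pc
M = m − 5 log₁₀ d + 5 = 1.34 − 5·2.0590 + 5 = -3.955
M − M_☉ = -3.955 − 4.83 = -8.785
L/L_☉ = 10^(−0.4 × -8.785) = 3266

M ≈ -3.95; L/L_☉ ≈ 3300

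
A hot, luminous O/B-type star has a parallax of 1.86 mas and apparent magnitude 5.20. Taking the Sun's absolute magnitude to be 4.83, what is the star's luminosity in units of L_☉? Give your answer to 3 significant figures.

L/L_☉ ≈ 2060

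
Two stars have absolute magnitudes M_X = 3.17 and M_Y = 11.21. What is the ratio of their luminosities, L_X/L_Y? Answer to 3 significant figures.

ΔM = M_X − M_Y = -8.04
L_X/L_Y = 10^(−0.4 ΔM) = 10^3.216 = 1644

L_X/L_Y ≈ 1640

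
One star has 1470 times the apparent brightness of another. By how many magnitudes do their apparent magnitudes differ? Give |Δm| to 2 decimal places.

|Δm| ≈ 7.92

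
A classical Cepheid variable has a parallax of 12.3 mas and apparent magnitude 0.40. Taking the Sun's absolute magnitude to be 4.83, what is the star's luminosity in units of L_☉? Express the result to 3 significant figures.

L/L_☉ ≈ 3910

d = 1/p = 1000/12.3 mas = 81.30 pc
M = m − 5 log₁₀ d + 5 = 0.40 − 5·1.9101 + 5 = -4.150
M − M_☉ = -4.150 − 4.83 = -8.980
L/L_☉ = 10^(−0.4 × -8.980) = 3910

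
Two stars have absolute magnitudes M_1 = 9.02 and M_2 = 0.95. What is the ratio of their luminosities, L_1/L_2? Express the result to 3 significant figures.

ΔM = M_1 − M_2 = 8.07
L_1/L_2 = 10^(−0.4 ΔM) = 10^-3.228 = 5.916×10^-4

L_1/L_2 ≈ 5.92×10^-4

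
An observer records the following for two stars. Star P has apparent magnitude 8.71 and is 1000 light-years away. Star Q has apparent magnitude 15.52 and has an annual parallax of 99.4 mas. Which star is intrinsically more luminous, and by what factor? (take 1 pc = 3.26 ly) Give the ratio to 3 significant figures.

Star P: d = 1000 ly / 3.26 = 306.7 pc
Star P: M = m − 5 log₁₀ d + 5 = 8.71 − 5·2.4868 + 5 = 1.276
Star Q: p = 99.4 mas = 0.0994″ → d = 1/p = 10.06 pc
Star Q: M = m − 5 log₁₀ d + 5 = 15.52 − 5·1.0026 + 5 = 15.507
ΔM = M_P − M_Q = 1.276 − (15.507) = -14.231; smaller M is more luminous → Star P.
L ratio = 10^(0.4 |ΔM|) = 10^5.692 = 492400

Star P is more luminous, by a factor of 492000.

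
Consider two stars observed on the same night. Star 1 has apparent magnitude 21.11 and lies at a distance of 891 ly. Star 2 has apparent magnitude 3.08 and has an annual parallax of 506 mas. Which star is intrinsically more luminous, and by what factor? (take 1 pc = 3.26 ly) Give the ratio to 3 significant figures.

Star 2 is more luminous, by a factor of 852.

Star 1: d = 891 ly / 3.26 = 273.3 pc
Star 1: M = m − 5 log₁₀ d + 5 = 21.11 − 5·2.4367 + 5 = 13.927
Star 2: p = 506 mas = 0.506″ → d = 1/p = 1.976 pc
Star 2: M = m − 5 log₁₀ d + 5 = 3.08 − 5·0.2958 + 5 = 6.601
ΔM = M_1 − M_2 = 13.927 − (6.601) = 7.326; smaller M is more luminous → Star 2.
L ratio = 10^(0.4 |ΔM|) = 10^2.930 = 851.9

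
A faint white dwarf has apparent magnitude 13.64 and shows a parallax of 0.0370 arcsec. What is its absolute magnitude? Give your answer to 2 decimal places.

d = 1/p = 1/0.0370″ = 27.03 pc
5 log₁₀(d/10 pc) = 5 log₁₀(27.03) − 5 = 2.159
M = m − 5 log₁₀(d/10) = 13.64 − 2.159 = 11.481

M ≈ 11.48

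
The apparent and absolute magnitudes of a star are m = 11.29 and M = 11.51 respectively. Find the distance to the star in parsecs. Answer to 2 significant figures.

d ≈ 9.0 pc

μ = m − M = -0.220
m − M = 5 log₁₀ d − 5
log₁₀ d = (m − M)/5 + 1 = 0.9560
d = 10^0.9560 = 9.036 pc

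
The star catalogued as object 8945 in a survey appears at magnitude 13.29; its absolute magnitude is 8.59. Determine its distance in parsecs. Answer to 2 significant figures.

μ = m − M = 4.700
m − M = 5 log₁₀ d − 5
log₁₀ d = (m − M)/5 + 1 = 1.9400
d = 10^1.9400 = 87.10 pc

d ≈ 87 pc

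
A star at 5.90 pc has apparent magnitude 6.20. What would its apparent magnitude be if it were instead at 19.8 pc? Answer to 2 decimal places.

Flux ∝ 1/d², so Δm = 5 log₁₀(d₂/d₁) = 5 log₁₀(19.8/5.90) = 2.629
m₂ = m₁ + Δm = 6.20 + (2.629) = 8.829

m ≈ 8.83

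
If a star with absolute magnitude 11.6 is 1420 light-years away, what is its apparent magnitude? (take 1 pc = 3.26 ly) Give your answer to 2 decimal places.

m ≈ 19.80

d = 1420 ly / 3.26 = 435.6 pc
m = M + 5 log₁₀ d − 5 = 11.6 + 5·2.6391 − 5 = 19.795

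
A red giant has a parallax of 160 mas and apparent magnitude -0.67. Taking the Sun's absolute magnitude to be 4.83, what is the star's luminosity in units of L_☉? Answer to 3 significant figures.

L/L_☉ ≈ 61.9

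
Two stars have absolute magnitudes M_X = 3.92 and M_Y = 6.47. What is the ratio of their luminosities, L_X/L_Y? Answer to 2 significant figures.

L_X/L_Y ≈ 10

ΔM = M_X − M_Y = -2.55
L_X/L_Y = 10^(−0.4 ΔM) = 10^1.020 = 10.47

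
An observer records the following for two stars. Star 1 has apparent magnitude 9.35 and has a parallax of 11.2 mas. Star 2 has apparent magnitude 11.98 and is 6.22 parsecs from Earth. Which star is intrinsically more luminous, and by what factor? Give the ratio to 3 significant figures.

Star 1: p = 11.2 mas = 0.0112″ → d = 1/p = 89.29 pc
Star 1: M = m − 5 log₁₀ d + 5 = 9.35 − 5·1.9508 + 5 = 4.596
Star 2: M = m − 5 log₁₀ d + 5 = 11.98 − 5·0.7938 + 5 = 13.011
ΔM = M_1 − M_2 = 4.596 − (13.011) = -8.415; smaller M is more luminous → Star 1.
L ratio = 10^(0.4 |ΔM|) = 10^3.366 = 2323

Star 1 is more luminous, by a factor of 2320.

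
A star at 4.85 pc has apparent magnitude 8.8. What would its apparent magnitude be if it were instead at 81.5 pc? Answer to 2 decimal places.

m ≈ 14.93

Flux ∝ 1/d², so Δm = 5 log₁₀(d₂/d₁) = 5 log₁₀(81.5/4.85) = 6.127
m₂ = m₁ + Δm = 8.8 + (6.127) = 14.927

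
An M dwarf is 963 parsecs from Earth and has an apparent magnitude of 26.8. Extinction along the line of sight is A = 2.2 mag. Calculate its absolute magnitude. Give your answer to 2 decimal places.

5 log₁₀(d/10 pc) = 5 log₁₀(963.0) − 5 = 9.918
M = m − 5 log₁₀(d/10) − A = 26.8 − 9.918 − 2.2 = 14.682

M ≈ 14.68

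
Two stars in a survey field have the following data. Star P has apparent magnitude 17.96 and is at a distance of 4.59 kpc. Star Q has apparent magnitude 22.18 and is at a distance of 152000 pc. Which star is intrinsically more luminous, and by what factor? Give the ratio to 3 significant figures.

Star Q is more luminous, by a factor of 22.5.

Star P: d = 4.59 kpc = 4590 pc
Star P: M = m − 5 log₁₀ d + 5 = 17.96 − 5·3.6618 + 5 = 4.651
Star Q: M = m − 5 log₁₀ d + 5 = 22.18 − 5·5.1818 + 5 = 1.271
ΔM = M_P − M_Q = 4.651 − (1.271) = 3.380; smaller M is more luminous → Star Q.
L ratio = 10^(0.4 |ΔM|) = 10^1.352 = 22.49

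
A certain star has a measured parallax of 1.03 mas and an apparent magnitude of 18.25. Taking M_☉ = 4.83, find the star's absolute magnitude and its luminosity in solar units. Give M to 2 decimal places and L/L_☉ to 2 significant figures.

M ≈ 8.31; L/L_☉ ≈ 0.040

d = 1/p = 1000/1.03 mas = 970.9 pc
M = m − 5 log₁₀ d + 5 = 18.25 − 5·2.9872 + 5 = 8.314
M − M_☉ = 8.314 − 4.83 = 3.484
L/L_☉ = 10^(−0.4 × 3.484) = 0.04039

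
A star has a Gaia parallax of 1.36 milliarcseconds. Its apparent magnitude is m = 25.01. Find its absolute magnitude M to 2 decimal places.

M ≈ 15.68

p = 1.36 mas = 1.36×10^-3″ → d = 1/p = 735.3 pc
5 log₁₀(d/10 pc) = 5 log₁₀(735.3) − 5 = 9.332
M = m − 5 log₁₀(d/10) = 25.01 − 9.332 = 15.678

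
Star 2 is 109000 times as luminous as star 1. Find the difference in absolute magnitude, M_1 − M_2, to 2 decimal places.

M_1 − M_2 ≈ 12.59

Pogson: ΔM = −2.5 log₁₀(ratio) = −2.5 log₁₀(109000) = −2.5 × 5.0374 = -12.594
Star 2 is brighter so has the smaller magnitude: M_1 − M_2 is positive.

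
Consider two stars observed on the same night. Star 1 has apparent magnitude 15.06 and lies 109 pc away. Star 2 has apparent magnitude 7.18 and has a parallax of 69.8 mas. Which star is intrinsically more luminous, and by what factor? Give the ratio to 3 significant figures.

Star 1: M = m − 5 log₁₀ d + 5 = 15.06 − 5·2.0374 + 5 = 9.873
Star 2: p = 69.8 mas = 0.0698″ → d = 1/p = 14.33 pc
Star 2: M = m − 5 log₁₀ d + 5 = 7.18 − 5·1.1561 + 5 = 6.399
ΔM = M_1 − M_2 = 9.873 − (6.399) = 3.474; smaller M is more luminous → Star 2.
L ratio = 10^(0.4 |ΔM|) = 10^1.389 = 24.52

Star 2 is more luminous, by a factor of 24.5.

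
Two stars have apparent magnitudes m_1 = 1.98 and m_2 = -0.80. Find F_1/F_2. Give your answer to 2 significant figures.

F_1/F_2 ≈ 0.077

Magnitude difference = 2.78
Flux ratio = 10^(−0.4 Δm) = 10^(−0.4 × 2.78) = 10^-1.112 = 0.07727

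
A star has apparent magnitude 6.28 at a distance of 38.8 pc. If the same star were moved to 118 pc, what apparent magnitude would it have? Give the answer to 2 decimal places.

Flux ∝ 1/d², so Δm = 5 log₁₀(d₂/d₁) = 5 log₁₀(118/38.8) = 2.415
m₂ = m₁ + Δm = 6.28 + (2.415) = 8.695

m ≈ 8.70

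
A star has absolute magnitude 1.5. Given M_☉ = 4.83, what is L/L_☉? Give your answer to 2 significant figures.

L/L_☉ ≈ 21

M − M_☉ = 1.5 − 4.83 = -3.330
L/L_☉ = 10^(−0.4 (M − M_☉)) = 10^1.332 = 21.48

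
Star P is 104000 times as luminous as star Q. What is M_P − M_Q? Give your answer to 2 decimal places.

M_P − M_Q ≈ -12.54

Pogson: ΔM = −2.5 log₁₀(ratio) = −2.5 log₁₀(104000) = −2.5 × 5.0170 = -12.543
Star P is brighter, so it has the smaller magnitude: the difference is negative.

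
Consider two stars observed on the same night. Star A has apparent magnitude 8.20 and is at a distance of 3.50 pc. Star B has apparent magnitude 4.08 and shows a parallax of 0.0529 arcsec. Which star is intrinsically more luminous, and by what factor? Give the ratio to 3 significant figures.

Star B is more luminous, by a factor of 1300.

Star A: M = m − 5 log₁₀ d + 5 = 8.20 − 5·0.5441 + 5 = 10.480
Star B: d = 1/p = 1/0.0529″ = 18.90 pc
Star B: M = m − 5 log₁₀ d + 5 = 4.08 − 5·1.2765 + 5 = 2.697
ΔM = M_A − M_B = 10.480 − (2.697) = 7.782; smaller M is more luminous → Star B.
L ratio = 10^(0.4 |ΔM|) = 10^3.113 = 1297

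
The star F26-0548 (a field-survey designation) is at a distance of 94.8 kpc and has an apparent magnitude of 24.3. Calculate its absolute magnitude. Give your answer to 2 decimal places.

M ≈ 4.42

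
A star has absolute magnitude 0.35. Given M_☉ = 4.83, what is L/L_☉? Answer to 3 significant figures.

M − M_☉ = 0.35 − 4.83 = -4.480
L/L_☉ = 10^(−0.4 (M − M_☉)) = 10^1.792 = 61.94

L/L_☉ ≈ 61.9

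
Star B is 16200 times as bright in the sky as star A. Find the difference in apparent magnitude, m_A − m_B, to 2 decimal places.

m_A − m_B ≈ 10.52

Pogson: Δm = −2.5 log₁₀(ratio) = −2.5 log₁₀(16200) = −2.5 × 4.2095 = -10.524
Star B is brighter so has the smaller magnitude: m_A − m_B is positive.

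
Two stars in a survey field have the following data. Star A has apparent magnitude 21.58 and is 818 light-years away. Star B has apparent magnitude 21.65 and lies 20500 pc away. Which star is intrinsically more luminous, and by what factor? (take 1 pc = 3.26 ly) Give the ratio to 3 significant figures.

Star A: d = 818 ly / 3.26 = 250.9 pc
Star A: M = m − 5 log₁₀ d + 5 = 21.58 − 5·2.3995 + 5 = 14.582
Star B: M = m − 5 log₁₀ d + 5 = 21.65 − 5·4.3118 + 5 = 5.091
ΔM = M_A − M_B = 14.582 − (5.091) = 9.491; smaller M is more luminous → Star B.
L ratio = 10^(0.4 |ΔM|) = 10^3.796 = 6258

Star B is more luminous, by a factor of 6260.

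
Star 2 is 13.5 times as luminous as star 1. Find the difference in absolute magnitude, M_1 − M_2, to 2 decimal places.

Pogson: ΔM = −2.5 log₁₀(ratio) = −2.5 log₁₀(13.5) = −2.5 × 1.1303 = -2.826
Star 2 is brighter so has the smaller magnitude: M_1 − M_2 is positive.

M_1 − M_2 ≈ 2.83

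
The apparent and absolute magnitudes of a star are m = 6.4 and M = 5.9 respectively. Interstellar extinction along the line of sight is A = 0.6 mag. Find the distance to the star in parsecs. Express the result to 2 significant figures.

d ≈ 9.5 pc

m − M = 5 log₁₀(d/10 pc) + A  ⇒  6.4 − (5.9) − 0.6 = 5 log₁₀(d/10)
-0.100 = 5 log₁₀(d/10)
log₁₀ d = (m − M − A)/5 + 1 = 0.9800
d = 10^0.9800 = 9.550 pc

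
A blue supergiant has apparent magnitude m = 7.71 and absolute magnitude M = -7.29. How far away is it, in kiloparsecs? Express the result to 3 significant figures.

d ≈ 10.0 kpc

Distance modulus: m − M = 7.71 − (-7.29) = 15.000
m − M = 5 log₁₀ d − 5
log₁₀ d = (m − M)/5 + 1 = 4.0000
d = 10^4.0000 = 10000 pc
= 10.00 kpc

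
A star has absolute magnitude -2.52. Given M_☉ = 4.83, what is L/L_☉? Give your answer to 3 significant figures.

L/L_☉ ≈ 871

M − M_☉ = -2.52 − 4.83 = -7.350
L/L_☉ = 10^(−0.4 (M − M_☉)) = 10^2.940 = 871.0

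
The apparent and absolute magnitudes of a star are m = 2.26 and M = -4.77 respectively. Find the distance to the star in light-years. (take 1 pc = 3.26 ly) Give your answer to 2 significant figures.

μ = m − M = 7.030
m − M = 5 log₁₀ d − 5
log₁₀ d = (m − M)/5 + 1 = 2.4060
d = 10^2.4060 = 254.7 pc
= 830.3 ly

d ≈ 830 ly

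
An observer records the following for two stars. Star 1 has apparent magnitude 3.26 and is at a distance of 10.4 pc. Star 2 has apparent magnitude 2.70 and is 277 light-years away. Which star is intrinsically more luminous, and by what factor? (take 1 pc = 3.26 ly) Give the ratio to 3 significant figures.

Star 2 is more luminous, by a factor of 112.

Star 1: M = m − 5 log₁₀ d + 5 = 3.26 − 5·1.0170 + 5 = 3.175
Star 2: d = 277 ly / 3.26 = 84.97 pc
Star 2: M = m − 5 log₁₀ d + 5 = 2.70 − 5·1.9293 + 5 = -1.946
ΔM = M_1 − M_2 = 3.175 − (-1.946) = 5.121; smaller M is more luminous → Star 2.
L ratio = 10^(0.4 |ΔM|) = 10^2.048 = 111.8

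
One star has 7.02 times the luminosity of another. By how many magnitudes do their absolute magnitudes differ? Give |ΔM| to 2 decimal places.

Pogson: ΔM = −2.5 log₁₀(ratio) = −2.5 log₁₀(7.02) = −2.5 × 0.8463 = -2.116

|ΔM| ≈ 2.12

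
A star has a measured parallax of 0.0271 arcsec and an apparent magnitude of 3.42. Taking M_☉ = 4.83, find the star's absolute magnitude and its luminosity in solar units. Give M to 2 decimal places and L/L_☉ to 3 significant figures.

M ≈ 0.58; L/L_☉ ≈ 49.9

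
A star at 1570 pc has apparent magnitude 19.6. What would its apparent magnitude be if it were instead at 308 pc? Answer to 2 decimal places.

Flux ∝ 1/d², so Δm = 5 log₁₀(d₂/d₁) = 5 log₁₀(308/1570) = -3.537
m₂ = m₁ + Δm = 19.6 + (-3.537) = 16.063

m ≈ 16.06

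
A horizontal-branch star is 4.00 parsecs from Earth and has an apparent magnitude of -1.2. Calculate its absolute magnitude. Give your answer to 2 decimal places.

5 log₁₀(d/10 pc) = 5 log₁₀(4.000) − 5 = -1.990
M = m − 5 log₁₀(d/10) = -1.2 + 1.990 = 0.790

M ≈ 0.79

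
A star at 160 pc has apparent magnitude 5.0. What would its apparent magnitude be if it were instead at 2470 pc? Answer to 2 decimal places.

Flux ∝ 1/d², so Δm = 5 log₁₀(d₂/d₁) = 5 log₁₀(2470/160) = 5.943
m₂ = m₁ + Δm = 5.0 + (5.943) = 10.943

m ≈ 10.94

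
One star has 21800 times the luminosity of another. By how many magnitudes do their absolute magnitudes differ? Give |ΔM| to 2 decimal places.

Pogson: ΔM = −2.5 log₁₀(ratio) = −2.5 log₁₀(21800) = −2.5 × 4.3385 = -10.846

|ΔM| ≈ 10.85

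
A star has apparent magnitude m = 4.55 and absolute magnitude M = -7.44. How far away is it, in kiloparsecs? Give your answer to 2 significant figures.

d ≈ 2.5 kpc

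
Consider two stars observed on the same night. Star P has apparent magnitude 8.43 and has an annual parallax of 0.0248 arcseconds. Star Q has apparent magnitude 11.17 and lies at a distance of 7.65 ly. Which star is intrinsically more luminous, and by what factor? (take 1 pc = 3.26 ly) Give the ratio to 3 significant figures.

Star P is more luminous, by a factor of 3680.

Star P: d = 1/p = 1/0.0248″ = 40.32 pc
Star P: M = m − 5 log₁₀ d + 5 = 8.43 − 5·1.6055 + 5 = 5.402
Star Q: d = 7.65 ly / 3.26 = 2.347 pc
Star Q: M = m − 5 log₁₀ d + 5 = 11.17 − 5·0.3704 + 5 = 14.318
ΔM = M_P − M_Q = 5.402 − (14.318) = -8.916; smaller M is more luminous → Star P.
L ratio = 10^(0.4 |ΔM|) = 10^3.566 = 3683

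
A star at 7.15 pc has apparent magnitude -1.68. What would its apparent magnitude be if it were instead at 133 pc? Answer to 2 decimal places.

Flux ∝ 1/d², so Δm = 5 log₁₀(d₂/d₁) = 5 log₁₀(133/7.15) = 6.348
m₂ = m₁ + Δm = -1.68 + (6.348) = 4.668

m ≈ 4.67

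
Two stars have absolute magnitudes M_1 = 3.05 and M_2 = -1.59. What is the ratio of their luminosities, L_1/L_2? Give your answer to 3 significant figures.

ΔM = M_1 − M_2 = 4.64
L_1/L_2 = 10^(−0.4 ΔM) = 10^-1.856 = 0.01393

L_1/L_2 ≈ 0.0139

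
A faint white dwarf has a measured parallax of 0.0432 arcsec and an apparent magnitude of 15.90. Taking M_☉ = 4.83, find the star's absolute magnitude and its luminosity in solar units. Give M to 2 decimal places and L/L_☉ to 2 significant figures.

d = 1/p = 1/0.0432″ = 23.15 pc
M = m − 5 log₁₀ d + 5 = 15.90 − 5·1.3645 + 5 = 14.077
M − M_☉ = 14.077 − 4.83 = 9.247
L/L_☉ = 10^(−0.4 × 9.247) = 2.000×10^-4

M ≈ 14.08; L/L_☉ ≈ 2.0×10^-4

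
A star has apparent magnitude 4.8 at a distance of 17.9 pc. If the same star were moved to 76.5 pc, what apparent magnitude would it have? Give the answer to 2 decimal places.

Flux ∝ 1/d², so Δm = 5 log₁₀(d₂/d₁) = 5 log₁₀(76.5/17.9) = 3.154
m₂ = m₁ + Δm = 4.8 + (3.154) = 7.954

m ≈ 7.95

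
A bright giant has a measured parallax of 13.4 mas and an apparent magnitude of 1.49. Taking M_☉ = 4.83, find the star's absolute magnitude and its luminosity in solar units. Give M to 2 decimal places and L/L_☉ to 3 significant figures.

d = 1/p = 1000/13.4 mas = 74.63 pc
M = m − 5 log₁₀ d + 5 = 1.49 − 5·1.8729 + 5 = -2.874
M − M_☉ = -2.874 − 4.83 = -7.704
L/L_☉ = 10^(−0.4 × -7.704) = 1207

M ≈ -2.87; L/L_☉ ≈ 1210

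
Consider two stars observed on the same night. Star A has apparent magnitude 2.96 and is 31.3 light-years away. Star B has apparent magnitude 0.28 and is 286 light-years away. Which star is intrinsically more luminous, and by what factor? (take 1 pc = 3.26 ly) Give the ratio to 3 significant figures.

Star B is more luminous, by a factor of 985.

Star A: d = 31.3 ly / 3.26 = 9.601 pc
Star A: M = m − 5 log₁₀ d + 5 = 2.96 − 5·0.9823 + 5 = 3.048
Star B: d = 286 ly / 3.26 = 87.73 pc
Star B: M = m − 5 log₁₀ d + 5 = 0.28 − 5·1.9431 + 5 = -4.436
ΔM = M_A − M_B = 3.048 − (-4.436) = 7.484; smaller M is more luminous → Star B.
L ratio = 10^(0.4 |ΔM|) = 10^2.994 = 985.5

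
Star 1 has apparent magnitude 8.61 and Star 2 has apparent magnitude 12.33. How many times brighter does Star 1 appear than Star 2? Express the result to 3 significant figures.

Δm = 8.61 − (12.33) = -3.72
Flux ratio = 10^(−0.4 Δm) = 10^(−0.4 × -3.72) = 10^1.488 = 30.76

30.8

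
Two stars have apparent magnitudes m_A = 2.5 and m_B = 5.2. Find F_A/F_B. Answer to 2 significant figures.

Magnitude difference = -2.7
Flux ratio = 10^(−0.4 Δm) = 10^(−0.4 × -2.7) = 10^1.080 = 12.02

F_A/F_B ≈ 12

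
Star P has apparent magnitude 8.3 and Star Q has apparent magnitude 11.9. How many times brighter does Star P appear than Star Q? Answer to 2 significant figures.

Δm = 8.3 − (11.9) = -3.6
Flux ratio = 10^(−0.4 Δm) = 10^(−0.4 × -3.6) = 10^1.440 = 27.54

28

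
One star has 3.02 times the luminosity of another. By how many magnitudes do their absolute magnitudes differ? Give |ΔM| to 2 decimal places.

|ΔM| ≈ 1.20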